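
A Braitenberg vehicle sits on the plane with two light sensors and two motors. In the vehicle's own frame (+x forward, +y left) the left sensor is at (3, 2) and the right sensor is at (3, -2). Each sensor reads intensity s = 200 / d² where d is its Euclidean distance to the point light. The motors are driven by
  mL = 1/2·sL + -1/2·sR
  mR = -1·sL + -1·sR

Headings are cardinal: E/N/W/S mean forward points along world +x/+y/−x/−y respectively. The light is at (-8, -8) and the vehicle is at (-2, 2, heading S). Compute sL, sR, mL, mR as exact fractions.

left sensor world pos  = (0, -1); dL² = 113
right sensor world pos = (-4, -1); dR² = 65
sL = 200/113 = 200/113
sR = 200/65 = 40/13
mL = 1/2·sL + -1/2·sR = -960/1469
mR = -1·sL + -1·sR = -7120/1469

200/113 40/13 -960/1469 -7120/1469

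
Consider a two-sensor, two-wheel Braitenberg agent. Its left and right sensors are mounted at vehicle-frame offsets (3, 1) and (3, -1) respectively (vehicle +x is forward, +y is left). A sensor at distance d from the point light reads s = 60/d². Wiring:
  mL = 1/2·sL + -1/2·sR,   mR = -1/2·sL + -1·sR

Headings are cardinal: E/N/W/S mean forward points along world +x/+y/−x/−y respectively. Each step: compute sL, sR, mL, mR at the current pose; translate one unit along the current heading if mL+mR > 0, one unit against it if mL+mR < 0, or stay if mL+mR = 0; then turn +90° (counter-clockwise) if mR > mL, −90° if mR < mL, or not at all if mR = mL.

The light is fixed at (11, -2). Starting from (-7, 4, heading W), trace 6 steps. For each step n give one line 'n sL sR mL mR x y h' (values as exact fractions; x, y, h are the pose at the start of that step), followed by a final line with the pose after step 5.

n=0: pose=(-7,4,W); sL=30/233, sR=6/49; mL=36/11417, mR=-2133/11417; mL+mR=-9/49 → advance -1; mR−mL=-2169/11417 → turn -1·90°
n=1: pose=(-6,4,N); sL=4/27, sR=60/337; mL=-136/9099, mR=-2294/9099; mL+mR=-90/337 → advance -1; mR−mL=-2158/9099 → turn -1·90°
n=2: pose=(-6,3,E); sL=15/58, sR=15/53; mL=-75/6148, mR=-2535/6148; mL+mR=-45/106 → advance -1; mR−mL=-615/1537 → turn -1·90°
n=3: pose=(-7,3,S); sL=60/293, sR=12/73; mL=432/21389, mR=-5706/21389; mL+mR=-18/73 → advance -1; mR−mL=-6138/21389 → turn -1·90°
n=4: pose=(-7,4,W); sL=30/233, sR=6/49; mL=36/11417, mR=-2133/11417; mL+mR=-9/49 → advance -1; mR−mL=-2169/11417 → turn -1·90°
n=5: pose=(-6,4,N); sL=4/27, sR=60/337; mL=-136/9099, mR=-2294/9099; mL+mR=-90/337 → advance -1; mR−mL=-2158/9099 → turn -1·90°

0 30/233 6/49 36/11417 -2133/11417 -7 4 W
1 4/27 60/337 -136/9099 -2294/9099 -6 4 N
2 15/58 15/53 -75/6148 -2535/6148 -6 3 E
3 60/293 12/73 432/21389 -5706/21389 -7 3 S
4 30/233 6/49 36/11417 -2133/11417 -7 4 W
5 4/27 60/337 -136/9099 -2294/9099 -6 4 N
final -6 3 E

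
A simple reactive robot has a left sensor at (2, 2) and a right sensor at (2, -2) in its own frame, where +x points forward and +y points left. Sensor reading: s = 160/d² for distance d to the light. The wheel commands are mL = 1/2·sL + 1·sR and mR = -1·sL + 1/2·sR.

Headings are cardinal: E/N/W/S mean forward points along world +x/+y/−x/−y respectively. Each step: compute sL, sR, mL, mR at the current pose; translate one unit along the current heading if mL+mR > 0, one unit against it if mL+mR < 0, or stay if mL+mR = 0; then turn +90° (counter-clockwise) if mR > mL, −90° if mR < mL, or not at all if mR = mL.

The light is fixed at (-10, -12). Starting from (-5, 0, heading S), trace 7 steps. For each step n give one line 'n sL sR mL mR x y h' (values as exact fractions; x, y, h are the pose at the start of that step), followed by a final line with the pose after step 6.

0 160/149 160/109 32560/16241 -5520/16241 -5 0 S
1 16/9 80/89 1432/801 -1064/801 -5 -1 W
2 160/173 32/41 8816/7093 -3792/7093 -6 -1 N
3 20/29 20/17 750/493 -50/493 -6 0 E
4 160/149 160/109 32560/16241 -5520/16241 -5 0 S
5 16/9 80/89 1432/801 -1064/801 -5 -1 W
6 160/173 32/41 8816/7093 -3792/7093 -6 -1 N
final -6 0 E

n=0: pose=(-5,0,S); sL=160/149, sR=160/109; mL=32560/16241, mR=-5520/16241; mL+mR=27040/16241 → advance +1; mR−mL=-38080/16241 → turn -1·90°
n=1: pose=(-5,-1,W); sL=16/9, sR=80/89; mL=1432/801, mR=-1064/801; mL+mR=368/801 → advance +1; mR−mL=-832/267 → turn -1·90°
n=2: pose=(-6,-1,N); sL=160/173, sR=32/41; mL=8816/7093, mR=-3792/7093; mL+mR=5024/7093 → advance +1; mR−mL=-12608/7093 → turn -1·90°
n=3: pose=(-6,0,E); sL=20/29, sR=20/17; mL=750/493, mR=-50/493; mL+mR=700/493 → advance +1; mR−mL=-800/493 → turn -1·90°
n=4: pose=(-5,0,S); sL=160/149, sR=160/109; mL=32560/16241, mR=-5520/16241; mL+mR=27040/16241 → advance +1; mR−mL=-38080/16241 → turn -1·90°
n=5: pose=(-5,-1,W); sL=16/9, sR=80/89; mL=1432/801, mR=-1064/801; mL+mR=368/801 → advance +1; mR−mL=-832/267 → turn -1·90°
n=6: pose=(-6,-1,N); sL=160/173, sR=32/41; mL=8816/7093, mR=-3792/7093; mL+mR=5024/7093 → advance +1; mR−mL=-12608/7093 → turn -1·90°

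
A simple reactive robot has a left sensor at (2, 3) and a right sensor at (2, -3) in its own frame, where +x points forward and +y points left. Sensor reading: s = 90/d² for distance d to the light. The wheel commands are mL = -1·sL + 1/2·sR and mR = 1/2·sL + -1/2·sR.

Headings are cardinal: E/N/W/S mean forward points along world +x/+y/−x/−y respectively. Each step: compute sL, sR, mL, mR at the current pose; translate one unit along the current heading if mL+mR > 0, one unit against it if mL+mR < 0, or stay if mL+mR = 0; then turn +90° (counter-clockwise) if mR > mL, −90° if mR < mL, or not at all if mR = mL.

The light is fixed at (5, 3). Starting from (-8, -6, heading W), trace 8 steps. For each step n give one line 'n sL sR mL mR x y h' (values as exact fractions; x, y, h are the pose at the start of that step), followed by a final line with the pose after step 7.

0 10/41 10/29 -85/1189 -60/1189 -8 -6 W
1 45/101 45/173 -11025/34946 1620/17473 -7 -6 S
2 18/25 90/221 -2853/5525 864/5525 -7 -5 E
3 45/146 45/68 225/9928 -1755/9928 -8 -5 N
4 90/157 18/53 -3357/8321 972/8321 -8 -6 E
5 45/169 9/17 -9/5746 -378/2873 -9 -6 N
6 90/193 90/313 -19485/60409 5400/60409 -9 -7 E
7 45/194 45/104 -315/20176 -2025/20176 -10 -7 N
final -10 -8 E

n=0: pose=(-8,-6,W); sL=10/41, sR=10/29; mL=-85/1189, mR=-60/1189; mL+mR=-5/41 → advance -1; mR−mL=25/1189 → turn +1·90°
n=1: pose=(-7,-6,S); sL=45/101, sR=45/173; mL=-11025/34946, mR=1620/17473; mL+mR=-45/202 → advance -1; mR−mL=14265/34946 → turn +1·90°
n=2: pose=(-7,-5,E); sL=18/25, sR=90/221; mL=-2853/5525, mR=864/5525; mL+mR=-9/25 → advance -1; mR−mL=3717/5525 → turn +1·90°
n=3: pose=(-8,-5,N); sL=45/146, sR=45/68; mL=225/9928, mR=-1755/9928; mL+mR=-45/292 → advance -1; mR−mL=-495/2482 → turn -1·90°
n=4: pose=(-8,-6,E); sL=90/157, sR=18/53; mL=-3357/8321, mR=972/8321; mL+mR=-45/157 → advance -1; mR−mL=4329/8321 → turn +1·90°
n=5: pose=(-9,-6,N); sL=45/169, sR=9/17; mL=-9/5746, mR=-378/2873; mL+mR=-45/338 → advance -1; mR−mL=-747/5746 → turn -1·90°
n=6: pose=(-9,-7,E); sL=90/193, sR=90/313; mL=-19485/60409, mR=5400/60409; mL+mR=-45/193 → advance -1; mR−mL=24885/60409 → turn +1·90°
n=7: pose=(-10,-7,N); sL=45/194, sR=45/104; mL=-315/20176, mR=-2025/20176; mL+mR=-45/388 → advance -1; mR−mL=-855/10088 → turn -1·90°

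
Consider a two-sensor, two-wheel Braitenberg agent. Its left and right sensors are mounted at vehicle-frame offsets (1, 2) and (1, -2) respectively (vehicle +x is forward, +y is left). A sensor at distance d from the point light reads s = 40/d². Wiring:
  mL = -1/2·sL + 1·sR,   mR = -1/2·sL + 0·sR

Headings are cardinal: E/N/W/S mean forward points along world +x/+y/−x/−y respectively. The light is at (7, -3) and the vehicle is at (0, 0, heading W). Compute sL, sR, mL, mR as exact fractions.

8/13 40/89 164/1157 -4/13

left sensor world pos  = (-1, -2); dL² = 65
right sensor world pos = (-1, 2); dR² = 89
sL = 40/65 = 8/13
sR = 40/89 = 40/89
mL = -1/2·sL + 1·sR = 164/1157
mR = -1/2·sL + 0·sR = -4/13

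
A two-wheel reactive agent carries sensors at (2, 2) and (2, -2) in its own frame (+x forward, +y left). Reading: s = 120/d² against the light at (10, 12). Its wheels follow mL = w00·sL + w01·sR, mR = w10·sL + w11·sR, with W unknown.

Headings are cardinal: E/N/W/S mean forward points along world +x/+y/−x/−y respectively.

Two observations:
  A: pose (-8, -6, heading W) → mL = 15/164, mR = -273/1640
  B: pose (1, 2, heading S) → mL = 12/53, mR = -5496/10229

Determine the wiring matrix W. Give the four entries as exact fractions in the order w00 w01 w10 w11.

obs A: pose=(-8,-6,W) → sL=3/20, sR=15/82, mL=15/164, mR=-273/1640
obs B: pose=(1,2,S) → sL=120/193, sR=24/53, mL=12/53, mR=-5496/10229
sensor matrix S = [[3/20, 15/82], [120/193, 24/53]]; det S = -96066/2096945
solve [mL_A; mL_B] = S·[w00; w01] and [mR_A; mR_B] = S·[w10; w11]:
  w00 = 0, w01 = 1/2, w10 = -1/2, w11 = -1/2

0 1/2 -1/2 -1/2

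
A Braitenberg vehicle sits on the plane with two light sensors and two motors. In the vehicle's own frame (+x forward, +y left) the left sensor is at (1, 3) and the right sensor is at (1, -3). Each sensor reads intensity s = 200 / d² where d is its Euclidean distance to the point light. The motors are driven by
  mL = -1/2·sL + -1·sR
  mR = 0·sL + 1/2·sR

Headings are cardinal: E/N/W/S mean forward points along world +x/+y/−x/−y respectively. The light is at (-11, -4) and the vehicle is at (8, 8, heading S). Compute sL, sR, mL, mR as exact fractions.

40/121 200/377 -31740/45617 100/377

left sensor world pos  = (11, 7); dL² = 605
right sensor world pos = (5, 7); dR² = 377
sL = 200/605 = 40/121
sR = 200/377 = 200/377
mL = -1/2·sL + -1·sR = -31740/45617
mR = 0·sL + 1/2·sR = 100/377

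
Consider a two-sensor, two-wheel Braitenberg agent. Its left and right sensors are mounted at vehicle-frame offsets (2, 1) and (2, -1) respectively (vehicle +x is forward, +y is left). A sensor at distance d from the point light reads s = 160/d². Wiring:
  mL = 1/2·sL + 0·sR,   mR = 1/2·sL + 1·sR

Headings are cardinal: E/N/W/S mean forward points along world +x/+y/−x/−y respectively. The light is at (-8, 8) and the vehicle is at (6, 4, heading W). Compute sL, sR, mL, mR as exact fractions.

160/169 160/153 80/169 39280/25857

left sensor world pos  = (4, 3); dL² = 169
right sensor world pos = (4, 5); dR² = 153
sL = 160/169 = 160/169
sR = 160/153 = 160/153
mL = 1/2·sL + 0·sR = 80/169
mR = 1/2·sL + 1·sR = 39280/25857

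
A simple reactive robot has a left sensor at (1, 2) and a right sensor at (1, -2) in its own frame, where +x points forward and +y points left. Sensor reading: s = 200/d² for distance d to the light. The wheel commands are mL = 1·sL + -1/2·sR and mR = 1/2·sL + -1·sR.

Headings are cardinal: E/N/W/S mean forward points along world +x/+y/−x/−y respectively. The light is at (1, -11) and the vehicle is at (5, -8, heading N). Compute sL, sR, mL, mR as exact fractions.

10 50/13 105/13 15/13

left sensor world pos  = (3, -7); dL² = 20
right sensor world pos = (7, -7); dR² = 52
sL = 200/20 = 10
sR = 200/52 = 50/13
mL = 1·sL + -1/2·sR = 105/13
mR = 1/2·sL + -1·sR = 15/13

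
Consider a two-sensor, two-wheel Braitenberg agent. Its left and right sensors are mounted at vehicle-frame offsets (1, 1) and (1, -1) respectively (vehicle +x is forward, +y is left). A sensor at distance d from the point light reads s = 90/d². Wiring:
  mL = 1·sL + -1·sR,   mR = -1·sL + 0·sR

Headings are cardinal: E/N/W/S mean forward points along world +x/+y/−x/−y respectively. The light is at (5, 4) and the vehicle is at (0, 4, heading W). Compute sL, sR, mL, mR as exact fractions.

90/37 90/37 0 -90/37

left sensor world pos  = (-1, 3); dL² = 37
right sensor world pos = (-1, 5); dR² = 37
sL = 90/37 = 90/37
sR = 90/37 = 90/37
mL = 1·sL + -1·sR = 0
mR = -1·sL + 0·sR = -90/37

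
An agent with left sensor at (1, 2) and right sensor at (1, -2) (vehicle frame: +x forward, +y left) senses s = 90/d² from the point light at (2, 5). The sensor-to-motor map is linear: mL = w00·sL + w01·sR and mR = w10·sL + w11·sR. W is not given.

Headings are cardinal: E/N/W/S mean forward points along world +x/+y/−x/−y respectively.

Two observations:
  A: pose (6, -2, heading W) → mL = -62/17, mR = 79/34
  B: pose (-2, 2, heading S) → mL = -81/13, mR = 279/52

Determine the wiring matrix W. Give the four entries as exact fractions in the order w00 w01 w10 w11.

-1 -1 1 1/2

obs A: pose=(6,-2,W) → sL=1, sR=45/17, mL=-62/17, mR=79/34
obs B: pose=(-2,2,S) → sL=9/2, sR=45/26, mL=-81/13, mR=279/52
sensor matrix S = [[1, 45/17], [9/2, 45/26]]; det S = -2250/221
solve [mL_A; mL_B] = S·[w00; w01] and [mR_A; mR_B] = S·[w10; w11]:
  w00 = -1, w01 = -1, w10 = 1, w11 = 1/2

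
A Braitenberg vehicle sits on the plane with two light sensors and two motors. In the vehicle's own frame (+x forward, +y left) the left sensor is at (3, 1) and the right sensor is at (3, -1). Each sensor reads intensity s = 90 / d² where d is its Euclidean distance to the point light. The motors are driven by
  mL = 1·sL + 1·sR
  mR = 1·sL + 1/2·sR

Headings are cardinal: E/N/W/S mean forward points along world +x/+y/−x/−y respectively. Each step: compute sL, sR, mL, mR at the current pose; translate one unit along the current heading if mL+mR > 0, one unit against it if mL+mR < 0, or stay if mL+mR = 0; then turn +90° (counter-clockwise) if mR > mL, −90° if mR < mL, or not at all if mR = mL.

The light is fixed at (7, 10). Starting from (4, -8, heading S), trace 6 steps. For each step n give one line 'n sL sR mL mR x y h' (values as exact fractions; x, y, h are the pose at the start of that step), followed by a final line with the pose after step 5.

0 18/89 90/457 16236/40673 12231/40673 4 -8 S
1 45/218 1/4 199/436 289/872 4 -9 W
2 90/281 18/53 9828/14893 7299/14893 3 -9 N
3 9/29 45/181 2934/5249 4563/10498 3 -8 E
4 18/89 90/457 16236/40673 12231/40673 4 -8 S
5 45/218 1/4 199/436 289/872 4 -9 W
final 3 -9 N

n=0: pose=(4,-8,S); sL=18/89, sR=90/457; mL=16236/40673, mR=12231/40673; mL+mR=28467/40673 → advance +1; mR−mL=-45/457 → turn -1·90°
n=1: pose=(4,-9,W); sL=45/218, sR=1/4; mL=199/436, mR=289/872; mL+mR=687/872 → advance +1; mR−mL=-1/8 → turn -1·90°
n=2: pose=(3,-9,N); sL=90/281, sR=18/53; mL=9828/14893, mR=7299/14893; mL+mR=17127/14893 → advance +1; mR−mL=-9/53 → turn -1·90°
n=3: pose=(3,-8,E); sL=9/29, sR=45/181; mL=2934/5249, mR=4563/10498; mL+mR=10431/10498 → advance +1; mR−mL=-45/362 → turn -1·90°
n=4: pose=(4,-8,S); sL=18/89, sR=90/457; mL=16236/40673, mR=12231/40673; mL+mR=28467/40673 → advance +1; mR−mL=-45/457 → turn -1·90°
n=5: pose=(4,-9,W); sL=45/218, sR=1/4; mL=199/436, mR=289/872; mL+mR=687/872 → advance +1; mR−mL=-1/8 → turn -1·90°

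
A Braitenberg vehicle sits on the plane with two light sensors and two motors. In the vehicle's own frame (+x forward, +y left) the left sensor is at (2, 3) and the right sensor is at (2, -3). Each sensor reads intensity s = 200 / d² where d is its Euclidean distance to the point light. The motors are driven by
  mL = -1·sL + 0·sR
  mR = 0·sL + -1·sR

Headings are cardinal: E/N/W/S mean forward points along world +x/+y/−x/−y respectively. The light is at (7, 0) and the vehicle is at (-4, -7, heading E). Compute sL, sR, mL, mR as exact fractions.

200/97 200/181 -200/97 -200/181

left sensor world pos  = (-2, -4); dL² = 97
right sensor world pos = (-2, -10); dR² = 181
sL = 200/97 = 200/97
sR = 200/181 = 200/181
mL = -1·sL + 0·sR = -200/97
mR = 0·sL + -1·sR = -200/181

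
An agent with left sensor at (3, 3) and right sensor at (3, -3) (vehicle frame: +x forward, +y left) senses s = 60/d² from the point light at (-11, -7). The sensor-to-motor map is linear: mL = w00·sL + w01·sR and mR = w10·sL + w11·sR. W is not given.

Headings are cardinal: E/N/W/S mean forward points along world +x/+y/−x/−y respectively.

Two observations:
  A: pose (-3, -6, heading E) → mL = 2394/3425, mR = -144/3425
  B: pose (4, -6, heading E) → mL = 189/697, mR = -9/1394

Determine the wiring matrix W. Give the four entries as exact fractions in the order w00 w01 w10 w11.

obs A: pose=(-3,-6,E) → sL=60/137, sR=12/25, mL=2394/3425, mR=-144/3425
obs B: pose=(4,-6,E) → sL=3/17, sR=15/82, mL=189/697, mR=-9/1394
sensor matrix S = [[60/137, 12/25], [3/17, 15/82]]; det S = -10962/2387225
solve [mL_A; mL_B] = S·[w00; w01] and [mR_A; mR_B] = S·[w10; w11]:
  w00 = 1/2, w01 = 1, w10 = 1, w11 = -1

1/2 1 1 -1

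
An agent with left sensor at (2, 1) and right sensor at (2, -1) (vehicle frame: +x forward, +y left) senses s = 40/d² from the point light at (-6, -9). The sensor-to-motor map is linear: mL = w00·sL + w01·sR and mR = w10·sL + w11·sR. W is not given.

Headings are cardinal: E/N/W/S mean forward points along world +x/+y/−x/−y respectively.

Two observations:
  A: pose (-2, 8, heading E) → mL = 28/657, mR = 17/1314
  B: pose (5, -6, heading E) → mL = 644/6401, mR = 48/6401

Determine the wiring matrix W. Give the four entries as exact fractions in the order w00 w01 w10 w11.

obs A: pose=(-2,8,E) → sL=1/9, sR=10/73, mL=28/657, mR=17/1314
obs B: pose=(5,-6,E) → sL=8/37, sR=40/173, mL=644/6401, mR=48/6401
sensor matrix S = [[1/9, 10/73], [8/37, 40/173]]; det S = -16520/4205457
solve [mL_A; mL_B] = S·[w00; w01] and [mR_A; mR_B] = S·[w10; w11]:
  w00 = 1, w01 = -1/2, w10 = -1/2, w11 = 1/2

1 -1/2 -1/2 1/2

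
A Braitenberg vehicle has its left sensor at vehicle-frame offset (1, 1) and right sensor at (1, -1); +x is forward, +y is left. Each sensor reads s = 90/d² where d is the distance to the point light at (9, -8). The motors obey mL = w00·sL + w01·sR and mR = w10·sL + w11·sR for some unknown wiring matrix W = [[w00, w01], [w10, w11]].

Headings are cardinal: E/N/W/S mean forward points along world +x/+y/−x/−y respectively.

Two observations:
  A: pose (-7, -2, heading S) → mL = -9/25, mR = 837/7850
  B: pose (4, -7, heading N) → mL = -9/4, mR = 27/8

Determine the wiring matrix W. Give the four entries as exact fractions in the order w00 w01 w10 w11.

obs A: pose=(-7,-2,S) → sL=9/25, sR=45/157, mL=-9/25, mR=837/7850
obs B: pose=(4,-7,N) → sL=9/4, sR=9/2, mL=-9/4, mR=27/8
sensor matrix S = [[9/25, 45/157], [9/4, 9/2]]; det S = 15309/15700
solve [mL_A; mL_B] = S·[w00; w01] and [mR_A; mR_B] = S·[w10; w11]:
  w00 = -1, w01 = 0, w10 = -1/2, w11 = 1

-1 0 -1/2 1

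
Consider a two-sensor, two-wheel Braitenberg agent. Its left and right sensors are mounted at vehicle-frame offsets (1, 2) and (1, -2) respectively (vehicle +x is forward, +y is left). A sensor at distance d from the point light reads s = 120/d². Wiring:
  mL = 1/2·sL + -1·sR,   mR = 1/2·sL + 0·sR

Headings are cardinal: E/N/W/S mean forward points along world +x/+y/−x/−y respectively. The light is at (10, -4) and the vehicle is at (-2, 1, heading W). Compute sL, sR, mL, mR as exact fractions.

left sensor world pos  = (-3, -1); dL² = 178
right sensor world pos = (-3, 3); dR² = 218
sL = 120/178 = 60/89
sR = 120/218 = 60/109
mL = 1/2·sL + -1·sR = -2070/9701
mR = 1/2·sL + 0·sR = 30/89

60/89 60/109 -2070/9701 30/89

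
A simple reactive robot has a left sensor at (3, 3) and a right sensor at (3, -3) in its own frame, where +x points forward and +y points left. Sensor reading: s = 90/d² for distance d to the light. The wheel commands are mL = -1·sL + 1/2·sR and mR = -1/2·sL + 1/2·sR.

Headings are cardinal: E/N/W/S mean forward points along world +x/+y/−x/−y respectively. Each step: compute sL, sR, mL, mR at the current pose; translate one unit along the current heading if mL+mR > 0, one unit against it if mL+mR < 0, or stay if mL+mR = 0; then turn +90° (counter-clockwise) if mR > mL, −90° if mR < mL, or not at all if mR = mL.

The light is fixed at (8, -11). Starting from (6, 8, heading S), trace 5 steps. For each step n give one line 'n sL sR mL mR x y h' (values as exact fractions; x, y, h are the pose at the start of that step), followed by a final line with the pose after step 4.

0 90/257 90/281 -13725/72217 -1080/72217 6 8 S
1 9/53 9/29 -45/3074 108/1537 6 9 E
2 18/109 90/533 -4689/58097 108/58097 7 9 N
3 45/136 9/50 -819/3400 -513/6800 7 8 W
4 18/53 18/53 -9/53 0 8 8 S
final 8 9 E

n=0: pose=(6,8,S); sL=90/257, sR=90/281; mL=-13725/72217, mR=-1080/72217; mL+mR=-14805/72217 → advance -1; mR−mL=45/257 → turn +1·90°
n=1: pose=(6,9,E); sL=9/53, sR=9/29; mL=-45/3074, mR=108/1537; mL+mR=171/3074 → advance +1; mR−mL=9/106 → turn +1·90°
n=2: pose=(7,9,N); sL=18/109, sR=90/533; mL=-4689/58097, mR=108/58097; mL+mR=-4581/58097 → advance -1; mR−mL=9/109 → turn +1·90°
n=3: pose=(7,8,W); sL=45/136, sR=9/50; mL=-819/3400, mR=-513/6800; mL+mR=-2151/6800 → advance -1; mR−mL=45/272 → turn +1·90°
n=4: pose=(8,8,S); sL=18/53, sR=18/53; mL=-9/53, mR=0; mL+mR=-9/53 → advance -1; mR−mL=9/53 → turn +1·90°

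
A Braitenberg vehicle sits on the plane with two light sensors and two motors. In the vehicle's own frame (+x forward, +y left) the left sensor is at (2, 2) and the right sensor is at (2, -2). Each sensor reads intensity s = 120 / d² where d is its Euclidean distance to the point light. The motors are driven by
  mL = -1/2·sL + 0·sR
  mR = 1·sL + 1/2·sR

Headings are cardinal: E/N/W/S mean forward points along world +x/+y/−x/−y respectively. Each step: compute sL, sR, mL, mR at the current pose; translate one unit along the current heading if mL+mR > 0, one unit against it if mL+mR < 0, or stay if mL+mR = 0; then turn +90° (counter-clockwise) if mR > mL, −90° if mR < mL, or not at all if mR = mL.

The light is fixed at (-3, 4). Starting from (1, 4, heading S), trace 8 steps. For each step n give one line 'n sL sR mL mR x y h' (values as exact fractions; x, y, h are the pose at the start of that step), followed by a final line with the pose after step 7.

n=0: pose=(1,4,S); sL=3, sR=15; mL=-3/2, mR=21/2; mL+mR=9 → advance +1; mR−mL=12 → turn +1·90°
n=1: pose=(1,3,E); sL=120/37, sR=8/3; mL=-60/37, mR=508/111; mL+mR=328/111 → advance +1; mR−mL=688/111 → turn +1·90°
n=2: pose=(2,3,N); sL=12, sR=12/5; mL=-6, mR=66/5; mL+mR=36/5 → advance +1; mR−mL=96/5 → turn +1·90°
n=3: pose=(2,4,W); sL=120/13, sR=120/13; mL=-60/13, mR=180/13; mL+mR=120/13 → advance +1; mR−mL=240/13 → turn +1·90°
n=4: pose=(1,4,S); sL=3, sR=15; mL=-3/2, mR=21/2; mL+mR=9 → advance +1; mR−mL=12 → turn +1·90°
n=5: pose=(1,3,E); sL=120/37, sR=8/3; mL=-60/37, mR=508/111; mL+mR=328/111 → advance +1; mR−mL=688/111 → turn +1·90°
n=6: pose=(2,3,N); sL=12, sR=12/5; mL=-6, mR=66/5; mL+mR=36/5 → advance +1; mR−mL=96/5 → turn +1·90°
n=7: pose=(2,4,W); sL=120/13, sR=120/13; mL=-60/13, mR=180/13; mL+mR=120/13 → advance +1; mR−mL=240/13 → turn +1·90°

0 3 15 -3/2 21/2 1 4 S
1 120/37 8/3 -60/37 508/111 1 3 E
2 12 12/5 -6 66/5 2 3 N
3 120/13 120/13 -60/13 180/13 2 4 W
4 3 15 -3/2 21/2 1 4 S
5 120/37 8/3 -60/37 508/111 1 3 E
6 12 12/5 -6 66/5 2 3 N
7 120/13 120/13 -60/13 180/13 2 4 W
final 1 4 S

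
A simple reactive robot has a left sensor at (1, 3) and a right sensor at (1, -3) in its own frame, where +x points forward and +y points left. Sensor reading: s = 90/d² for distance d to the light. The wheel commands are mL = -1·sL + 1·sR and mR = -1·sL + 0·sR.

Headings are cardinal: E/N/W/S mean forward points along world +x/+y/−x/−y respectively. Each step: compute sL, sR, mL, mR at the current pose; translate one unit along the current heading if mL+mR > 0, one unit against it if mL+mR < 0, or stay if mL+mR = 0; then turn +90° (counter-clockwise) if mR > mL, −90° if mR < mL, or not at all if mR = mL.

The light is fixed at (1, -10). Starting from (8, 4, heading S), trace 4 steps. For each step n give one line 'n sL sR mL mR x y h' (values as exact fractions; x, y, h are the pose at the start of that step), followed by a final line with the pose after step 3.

0 90/269 18/37 1512/9953 -90/269 8 4 S
1 1/2 1/4 -1/4 -1/2 8 5 W
2 90/281 90/377 -8640/105937 -90/281 9 5 N
3 9/37 45/101 756/3737 -9/37 9 4 E
final 8 4 S

n=0: pose=(8,4,S); sL=90/269, sR=18/37; mL=1512/9953, mR=-90/269; mL+mR=-1818/9953 → advance -1; mR−mL=-18/37 → turn -1·90°
n=1: pose=(8,5,W); sL=1/2, sR=1/4; mL=-1/4, mR=-1/2; mL+mR=-3/4 → advance -1; mR−mL=-1/4 → turn -1·90°
n=2: pose=(9,5,N); sL=90/281, sR=90/377; mL=-8640/105937, mR=-90/281; mL+mR=-42570/105937 → advance -1; mR−mL=-90/377 → turn -1·90°
n=3: pose=(9,4,E); sL=9/37, sR=45/101; mL=756/3737, mR=-9/37; mL+mR=-153/3737 → advance -1; mR−mL=-45/101 → turn -1·90°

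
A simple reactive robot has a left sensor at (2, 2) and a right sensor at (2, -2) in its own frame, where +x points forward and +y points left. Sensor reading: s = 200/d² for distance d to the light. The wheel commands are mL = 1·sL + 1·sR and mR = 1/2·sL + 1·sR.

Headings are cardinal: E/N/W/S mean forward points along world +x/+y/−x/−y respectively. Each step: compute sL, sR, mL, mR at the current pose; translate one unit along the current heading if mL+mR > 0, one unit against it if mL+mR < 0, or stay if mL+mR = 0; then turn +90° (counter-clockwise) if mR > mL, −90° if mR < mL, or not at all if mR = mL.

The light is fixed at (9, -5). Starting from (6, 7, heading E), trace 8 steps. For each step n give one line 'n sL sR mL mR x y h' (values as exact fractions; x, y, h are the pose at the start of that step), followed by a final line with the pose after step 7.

0 200/197 200/101 59600/19897 49500/19897 6 7 E
1 2 50/29 108/29 79/29 7 7 S
2 200/97 40/37 11280/3589 7580/3589 7 6 W
3 100/97 20/17 3640/1649 2790/1649 6 6 N
4 200/197 200/101 59600/19897 49500/19897 6 7 E
5 2 50/29 108/29 79/29 7 7 S
6 200/97 40/37 11280/3589 7580/3589 7 6 W
7 100/97 20/17 3640/1649 2790/1649 6 6 N
final 6 7 E

n=0: pose=(6,7,E); sL=200/197, sR=200/101; mL=59600/19897, mR=49500/19897; mL+mR=109100/19897 → advance +1; mR−mL=-100/197 → turn -1·90°
n=1: pose=(7,7,S); sL=2, sR=50/29; mL=108/29, mR=79/29; mL+mR=187/29 → advance +1; mR−mL=-1 → turn -1·90°
n=2: pose=(7,6,W); sL=200/97, sR=40/37; mL=11280/3589, mR=7580/3589; mL+mR=18860/3589 → advance +1; mR−mL=-100/97 → turn -1·90°
n=3: pose=(6,6,N); sL=100/97, sR=20/17; mL=3640/1649, mR=2790/1649; mL+mR=6430/1649 → advance +1; mR−mL=-50/97 → turn -1·90°
n=4: pose=(6,7,E); sL=200/197, sR=200/101; mL=59600/19897, mR=49500/19897; mL+mR=109100/19897 → advance +1; mR−mL=-100/197 → turn -1·90°
n=5: pose=(7,7,S); sL=2, sR=50/29; mL=108/29, mR=79/29; mL+mR=187/29 → advance +1; mR−mL=-1 → turn -1·90°
n=6: pose=(7,6,W); sL=200/97, sR=40/37; mL=11280/3589, mR=7580/3589; mL+mR=18860/3589 → advance +1; mR−mL=-100/97 → turn -1·90°
n=7: pose=(6,6,N); sL=100/97, sR=20/17; mL=3640/1649, mR=2790/1649; mL+mR=6430/1649 → advance +1; mR−mL=-50/97 → turn -1·90°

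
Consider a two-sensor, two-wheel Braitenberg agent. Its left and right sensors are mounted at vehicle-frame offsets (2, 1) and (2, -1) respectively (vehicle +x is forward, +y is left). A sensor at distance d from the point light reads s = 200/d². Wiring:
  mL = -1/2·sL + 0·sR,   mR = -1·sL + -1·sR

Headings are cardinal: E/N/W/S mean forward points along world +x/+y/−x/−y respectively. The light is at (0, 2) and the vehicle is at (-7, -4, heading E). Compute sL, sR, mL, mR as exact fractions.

left sensor world pos  = (-5, -3); dL² = 50
right sensor world pos = (-5, -5); dR² = 74
sL = 200/50 = 4
sR = 200/74 = 100/37
mL = -1/2·sL + 0·sR = -2
mR = -1·sL + -1·sR = -248/37

4 100/37 -2 -248/37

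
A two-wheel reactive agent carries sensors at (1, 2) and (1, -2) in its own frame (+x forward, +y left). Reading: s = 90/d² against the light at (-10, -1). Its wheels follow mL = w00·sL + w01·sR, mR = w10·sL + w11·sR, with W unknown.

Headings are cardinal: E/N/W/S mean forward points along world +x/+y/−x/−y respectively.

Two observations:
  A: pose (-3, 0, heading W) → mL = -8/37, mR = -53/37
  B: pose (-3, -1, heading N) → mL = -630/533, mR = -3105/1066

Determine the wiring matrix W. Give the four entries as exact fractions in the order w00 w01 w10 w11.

obs A: pose=(-3,0,W) → sL=90/37, sR=2, mL=-8/37, mR=-53/37
obs B: pose=(-3,-1,N) → sL=45/13, sR=45/41, mL=-630/533, mR=-3105/1066
sensor matrix S = [[90/37, 2], [45/13, 45/41]]; det S = -83880/19721
solve [mL_A; mL_B] = S·[w00; w01] and [mR_A; mR_B] = S·[w10; w11]:
  w00 = -1/2, w01 = 1/2, w10 = -1, w11 = 1/2

-1/2 1/2 -1 1/2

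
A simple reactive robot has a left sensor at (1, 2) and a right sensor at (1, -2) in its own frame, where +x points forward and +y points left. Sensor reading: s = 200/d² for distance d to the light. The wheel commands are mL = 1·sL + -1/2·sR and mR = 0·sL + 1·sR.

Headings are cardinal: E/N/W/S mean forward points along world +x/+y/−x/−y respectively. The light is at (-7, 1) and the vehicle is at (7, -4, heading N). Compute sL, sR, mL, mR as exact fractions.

left sensor world pos  = (5, -3); dL² = 160
right sensor world pos = (9, -3); dR² = 272
sL = 200/160 = 5/4
sR = 200/272 = 25/34
mL = 1·sL + -1/2·sR = 15/17
mR = 0·sL + 1·sR = 25/34

5/4 25/34 15/17 25/34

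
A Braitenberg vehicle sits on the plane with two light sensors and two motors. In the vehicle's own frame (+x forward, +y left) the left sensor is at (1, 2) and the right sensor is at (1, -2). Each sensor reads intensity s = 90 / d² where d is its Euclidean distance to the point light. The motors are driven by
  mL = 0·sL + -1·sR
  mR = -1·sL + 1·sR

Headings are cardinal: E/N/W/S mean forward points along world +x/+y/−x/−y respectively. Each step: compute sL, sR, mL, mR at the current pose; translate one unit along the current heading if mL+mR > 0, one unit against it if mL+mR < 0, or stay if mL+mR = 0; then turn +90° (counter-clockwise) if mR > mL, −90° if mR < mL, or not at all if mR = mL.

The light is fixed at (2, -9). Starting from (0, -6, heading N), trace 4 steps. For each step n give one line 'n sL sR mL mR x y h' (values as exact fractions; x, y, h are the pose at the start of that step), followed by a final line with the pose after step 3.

n=0: pose=(0,-6,N); sL=45/16, sR=45/8; mL=-45/8, mR=45/16; mL+mR=-45/16 → advance -1; mR−mL=135/16 → turn +1·90°
n=1: pose=(0,-7,W); sL=10, sR=18/5; mL=-18/5, mR=-32/5; mL+mR=-10 → advance -1; mR−mL=-14/5 → turn -1·90°
n=2: pose=(1,-7,N); sL=5, sR=9; mL=-9, mR=4; mL+mR=-5 → advance -1; mR−mL=13 → turn +1·90°
n=3: pose=(1,-8,W); sL=18, sR=90/13; mL=-90/13, mR=-144/13; mL+mR=-18 → advance -1; mR−mL=-54/13 → turn -1·90°

0 45/16 45/8 -45/8 45/16 0 -6 N
1 10 18/5 -18/5 -32/5 0 -7 W
2 5 9 -9 4 1 -7 N
3 18 90/13 -90/13 -144/13 1 -8 W
final 2 -8 N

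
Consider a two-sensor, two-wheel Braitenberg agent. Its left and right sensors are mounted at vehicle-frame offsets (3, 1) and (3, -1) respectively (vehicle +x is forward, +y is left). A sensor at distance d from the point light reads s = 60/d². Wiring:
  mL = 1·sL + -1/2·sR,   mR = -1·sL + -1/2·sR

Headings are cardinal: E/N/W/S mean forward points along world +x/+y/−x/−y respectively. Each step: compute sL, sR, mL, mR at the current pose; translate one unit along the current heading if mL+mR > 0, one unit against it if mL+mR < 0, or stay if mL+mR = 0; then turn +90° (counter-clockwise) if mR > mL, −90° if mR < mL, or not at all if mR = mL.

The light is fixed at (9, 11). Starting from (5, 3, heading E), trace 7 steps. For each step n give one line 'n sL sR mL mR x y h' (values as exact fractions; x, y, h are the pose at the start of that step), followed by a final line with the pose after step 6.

n=0: pose=(5,3,E); sL=6/5, sR=30/41; mL=171/205, mR=-321/205; mL+mR=-30/41 → advance -1; mR−mL=-12/5 → turn -1·90°
n=1: pose=(4,3,S); sL=60/137, sR=60/157; mL=5310/21509, mR=-13530/21509; mL+mR=-60/157 → advance -1; mR−mL=-120/137 → turn -1·90°
n=2: pose=(4,4,W); sL=15/32, sR=3/5; mL=27/160, mR=-123/160; mL+mR=-3/5 → advance -1; mR−mL=-15/16 → turn -1·90°
n=3: pose=(5,4,N); sL=60/41, sR=12/5; mL=54/205, mR=-546/205; mL+mR=-12/5 → advance -1; mR−mL=-120/41 → turn -1·90°
n=4: pose=(5,3,E); sL=6/5, sR=30/41; mL=171/205, mR=-321/205; mL+mR=-30/41 → advance -1; mR−mL=-12/5 → turn -1·90°
n=5: pose=(4,3,S); sL=60/137, sR=60/157; mL=5310/21509, mR=-13530/21509; mL+mR=-60/157 → advance -1; mR−mL=-120/137 → turn -1·90°
n=6: pose=(4,4,W); sL=15/32, sR=3/5; mL=27/160, mR=-123/160; mL+mR=-3/5 → advance -1; mR−mL=-15/16 → turn -1·90°

0 6/5 30/41 171/205 -321/205 5 3 E
1 60/137 60/157 5310/21509 -13530/21509 4 3 S
2 15/32 3/5 27/160 -123/160 4 4 W
3 60/41 12/5 54/205 -546/205 5 4 N
4 6/5 30/41 171/205 -321/205 5 3 E
5 60/137 60/157 5310/21509 -13530/21509 4 3 S
6 15/32 3/5 27/160 -123/160 4 4 W
final 5 4 N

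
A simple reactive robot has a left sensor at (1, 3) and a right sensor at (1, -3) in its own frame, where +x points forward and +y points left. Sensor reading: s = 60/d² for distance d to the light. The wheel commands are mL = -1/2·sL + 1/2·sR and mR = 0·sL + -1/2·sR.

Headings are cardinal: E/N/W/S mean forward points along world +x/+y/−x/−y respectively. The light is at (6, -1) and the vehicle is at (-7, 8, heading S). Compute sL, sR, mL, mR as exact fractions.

15/41 3/16 -117/1312 -3/32

left sensor world pos  = (-4, 7); dL² = 164
right sensor world pos = (-10, 7); dR² = 320
sL = 60/164 = 15/41
sR = 60/320 = 3/16
mL = -1/2·sL + 1/2·sR = -117/1312
mR = 0·sL + -1/2·sR = -3/32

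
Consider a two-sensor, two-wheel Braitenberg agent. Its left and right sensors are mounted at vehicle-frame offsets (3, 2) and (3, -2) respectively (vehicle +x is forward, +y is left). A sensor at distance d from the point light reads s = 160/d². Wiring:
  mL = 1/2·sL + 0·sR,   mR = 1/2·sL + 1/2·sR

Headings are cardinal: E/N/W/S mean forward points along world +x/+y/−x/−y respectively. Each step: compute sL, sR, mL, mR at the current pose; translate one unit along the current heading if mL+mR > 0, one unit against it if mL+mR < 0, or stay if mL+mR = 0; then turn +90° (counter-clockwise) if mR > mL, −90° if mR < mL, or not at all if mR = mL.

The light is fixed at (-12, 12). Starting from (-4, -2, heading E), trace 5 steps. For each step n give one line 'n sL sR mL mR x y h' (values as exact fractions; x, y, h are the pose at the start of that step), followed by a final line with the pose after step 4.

0 32/53 160/377 16/53 10272/19981 -4 -2 E
1 16/17 80/121 8/17 1648/2057 -3 -2 N
2 160/261 160/157 80/261 33440/40977 -3 -1 W
3 40/89 40/73 20/89 3240/6497 -4 -1 S
4 32/53 160/377 16/53 10272/19981 -4 -2 E
final -3 -2 N

n=0: pose=(-4,-2,E); sL=32/53, sR=160/377; mL=16/53, mR=10272/19981; mL+mR=16304/19981 → advance +1; mR−mL=80/377 → turn +1·90°
n=1: pose=(-3,-2,N); sL=16/17, sR=80/121; mL=8/17, mR=1648/2057; mL+mR=2616/2057 → advance +1; mR−mL=40/121 → turn +1·90°
n=2: pose=(-3,-1,W); sL=160/261, sR=160/157; mL=80/261, mR=33440/40977; mL+mR=46000/40977 → advance +1; mR−mL=80/157 → turn +1·90°
n=3: pose=(-4,-1,S); sL=40/89, sR=40/73; mL=20/89, mR=3240/6497; mL+mR=4700/6497 → advance +1; mR−mL=20/73 → turn +1·90°
n=4: pose=(-4,-2,E); sL=32/53, sR=160/377; mL=16/53, mR=10272/19981; mL+mR=16304/19981 → advance +1; mR−mL=80/377 → turn +1·90°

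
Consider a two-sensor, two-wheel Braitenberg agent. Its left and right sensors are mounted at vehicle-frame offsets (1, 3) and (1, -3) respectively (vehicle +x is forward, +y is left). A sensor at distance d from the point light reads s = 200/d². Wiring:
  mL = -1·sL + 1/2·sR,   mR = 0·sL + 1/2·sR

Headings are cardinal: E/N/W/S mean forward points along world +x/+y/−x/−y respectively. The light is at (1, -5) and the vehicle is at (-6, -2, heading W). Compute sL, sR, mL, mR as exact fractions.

25/8 2 -17/8 1

left sensor world pos  = (-7, -5); dL² = 64
right sensor world pos = (-7, 1); dR² = 100
sL = 200/64 = 25/8
sR = 200/100 = 2
mL = -1·sL + 1/2·sR = -17/8
mR = 0·sL + 1/2·sR = 1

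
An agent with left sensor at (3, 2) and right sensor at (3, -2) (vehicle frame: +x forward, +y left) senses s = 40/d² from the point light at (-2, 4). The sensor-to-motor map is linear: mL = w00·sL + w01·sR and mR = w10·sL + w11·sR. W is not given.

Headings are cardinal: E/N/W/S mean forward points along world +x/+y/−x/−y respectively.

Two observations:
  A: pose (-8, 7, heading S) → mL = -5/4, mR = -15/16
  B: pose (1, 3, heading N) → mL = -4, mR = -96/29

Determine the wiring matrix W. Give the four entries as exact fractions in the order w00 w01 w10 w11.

obs A: pose=(-8,7,S) → sL=5/2, sR=5/8, mL=-5/4, mR=-15/16
obs B: pose=(1,3,N) → sL=8, sR=40/29, mL=-4, mR=-96/29
sensor matrix S = [[5/2, 5/8], [8, 40/29]]; det S = -45/29
solve [mL_A; mL_B] = S·[w00; w01] and [mR_A; mR_B] = S·[w10; w11]:
  w00 = -1/2, w01 = 0, w10 = -1/2, w11 = 1/2

-1/2 0 -1/2 1/2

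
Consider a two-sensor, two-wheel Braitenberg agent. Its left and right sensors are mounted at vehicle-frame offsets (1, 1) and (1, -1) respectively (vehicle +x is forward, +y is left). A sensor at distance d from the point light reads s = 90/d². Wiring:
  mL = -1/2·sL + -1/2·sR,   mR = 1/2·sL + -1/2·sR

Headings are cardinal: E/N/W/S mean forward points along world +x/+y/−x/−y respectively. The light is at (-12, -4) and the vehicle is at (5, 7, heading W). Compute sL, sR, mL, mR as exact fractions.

left sensor world pos  = (4, 6); dL² = 356
right sensor world pos = (4, 8); dR² = 400
sL = 90/356 = 45/178
sR = 90/400 = 9/40
mL = -1/2·sL + -1/2·sR = -1701/7120
mR = 1/2·sL + -1/2·sR = 99/7120

45/178 9/40 -1701/7120 99/7120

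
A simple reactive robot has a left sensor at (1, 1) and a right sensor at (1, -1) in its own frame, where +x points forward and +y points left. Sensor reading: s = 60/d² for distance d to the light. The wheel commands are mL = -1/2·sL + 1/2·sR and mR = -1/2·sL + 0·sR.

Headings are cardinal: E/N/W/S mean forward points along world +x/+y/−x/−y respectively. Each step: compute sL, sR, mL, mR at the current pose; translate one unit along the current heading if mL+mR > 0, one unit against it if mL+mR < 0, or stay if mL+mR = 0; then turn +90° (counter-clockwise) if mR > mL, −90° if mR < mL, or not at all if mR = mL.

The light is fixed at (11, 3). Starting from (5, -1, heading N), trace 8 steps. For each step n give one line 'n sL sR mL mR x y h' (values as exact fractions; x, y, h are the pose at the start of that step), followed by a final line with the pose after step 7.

n=0: pose=(5,-1,N); sL=30/29, sR=30/17; mL=180/493, mR=-15/29; mL+mR=-75/493 → advance -1; mR−mL=-15/17 → turn -1·90°
n=1: pose=(5,-2,E); sL=60/41, sR=60/61; mL=-600/2501, mR=-30/41; mL+mR=-2430/2501 → advance -1; mR−mL=-30/61 → turn -1·90°
n=2: pose=(4,-2,S); sL=5/6, sR=3/5; mL=-7/60, mR=-5/12; mL+mR=-8/15 → advance -1; mR−mL=-3/10 → turn -1·90°
n=3: pose=(4,-1,W); sL=60/89, sR=60/73; mL=480/6497, mR=-30/89; mL+mR=-1710/6497 → advance -1; mR−mL=-30/73 → turn -1·90°
n=4: pose=(5,-1,N); sL=30/29, sR=30/17; mL=180/493, mR=-15/29; mL+mR=-75/493 → advance -1; mR−mL=-15/17 → turn -1·90°
n=5: pose=(5,-2,E); sL=60/41, sR=60/61; mL=-600/2501, mR=-30/41; mL+mR=-2430/2501 → advance -1; mR−mL=-30/61 → turn -1·90°
n=6: pose=(4,-2,S); sL=5/6, sR=3/5; mL=-7/60, mR=-5/12; mL+mR=-8/15 → advance -1; mR−mL=-3/10 → turn -1·90°
n=7: pose=(4,-1,W); sL=60/89, sR=60/73; mL=480/6497, mR=-30/89; mL+mR=-1710/6497 → advance -1; mR−mL=-30/73 → turn -1·90°

0 30/29 30/17 180/493 -15/29 5 -1 N
1 60/41 60/61 -600/2501 -30/41 5 -2 E
2 5/6 3/5 -7/60 -5/12 4 -2 S
3 60/89 60/73 480/6497 -30/89 4 -1 W
4 30/29 30/17 180/493 -15/29 5 -1 N
5 60/41 60/61 -600/2501 -30/41 5 -2 E
6 5/6 3/5 -7/60 -5/12 4 -2 S
7 60/89 60/73 480/6497 -30/89 4 -1 W
final 5 -1 N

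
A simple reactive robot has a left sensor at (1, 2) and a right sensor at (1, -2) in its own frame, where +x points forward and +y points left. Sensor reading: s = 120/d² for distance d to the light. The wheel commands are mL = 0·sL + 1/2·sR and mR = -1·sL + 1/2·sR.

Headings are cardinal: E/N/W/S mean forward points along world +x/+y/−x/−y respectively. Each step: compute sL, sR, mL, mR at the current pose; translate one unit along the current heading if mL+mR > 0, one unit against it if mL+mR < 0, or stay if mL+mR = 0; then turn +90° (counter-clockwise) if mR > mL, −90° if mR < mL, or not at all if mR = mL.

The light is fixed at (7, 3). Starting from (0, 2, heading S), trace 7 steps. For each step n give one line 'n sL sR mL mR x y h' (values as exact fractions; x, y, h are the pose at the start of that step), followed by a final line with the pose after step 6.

0 120/29 24/17 12/17 -1692/493 0 2 S
1 30/17 30/17 15/17 -15/17 0 3 W
2 60/41 60/13 30/13 450/533 0 3 N
3 8/3 120/37 60/37 -116/111 0 4 E
4 15/2 15/8 15/16 -105/16 1 4 S
5 120/49 24/13 12/13 -972/637 1 5 W
6 60/29 20/3 10/3 110/87 2 5 N
final 2 6 E

n=0: pose=(0,2,S); sL=120/29, sR=24/17; mL=12/17, mR=-1692/493; mL+mR=-1344/493 → advance -1; mR−mL=-120/29 → turn -1·90°
n=1: pose=(0,3,W); sL=30/17, sR=30/17; mL=15/17, mR=-15/17; mL+mR=0 → advance +0; mR−mL=-30/17 → turn -1·90°
n=2: pose=(0,3,N); sL=60/41, sR=60/13; mL=30/13, mR=450/533; mL+mR=1680/533 → advance +1; mR−mL=-60/41 → turn -1·90°
n=3: pose=(0,4,E); sL=8/3, sR=120/37; mL=60/37, mR=-116/111; mL+mR=64/111 → advance +1; mR−mL=-8/3 → turn -1·90°
n=4: pose=(1,4,S); sL=15/2, sR=15/8; mL=15/16, mR=-105/16; mL+mR=-45/8 → advance -1; mR−mL=-15/2 → turn -1·90°
n=5: pose=(1,5,W); sL=120/49, sR=24/13; mL=12/13, mR=-972/637; mL+mR=-384/637 → advance -1; mR−mL=-120/49 → turn -1·90°
n=6: pose=(2,5,N); sL=60/29, sR=20/3; mL=10/3, mR=110/87; mL+mR=400/87 → advance +1; mR−mL=-60/29 → turn -1·90°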